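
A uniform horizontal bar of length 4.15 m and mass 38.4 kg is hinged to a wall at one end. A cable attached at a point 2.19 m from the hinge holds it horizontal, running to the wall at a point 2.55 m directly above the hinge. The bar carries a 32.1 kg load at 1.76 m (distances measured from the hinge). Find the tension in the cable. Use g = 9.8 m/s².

Taking torques about the hinge:
Beam weight: 38.4 × 9.8 = 376.3 N down at 2.075 m → arm 2.075 m, τ = 376.3 × 2.075 = 780.8 N·m clockwise.
Load: 32.1 × 9.8 = 314.6 N down at 1.76 m → arm 1.76 m, τ = 314.6 × 1.76 = 553.7 N·m clockwise.
Total clockwise load moment = 1334 N·m.
The cable tension T acts at 2.19 m; only its component perpendicular to the bar, T sinθ, produces torque. sinθ = h/√(h²+d²) = 2.55/√(2.55²+2.19²) = 0.7586.
Balancing moments: T × 2.19 × 0.7586 = 1334, giving T = 1334 / 1.661 = 803 N.

T ≈ 803 N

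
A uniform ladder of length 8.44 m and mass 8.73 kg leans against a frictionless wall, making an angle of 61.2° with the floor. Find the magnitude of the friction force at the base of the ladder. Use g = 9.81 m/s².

About the foot of the ladder:
Ladder weight 8.73×9.81 = 85.64 N acts at 4.22 m along the ladder; its horizontal arm is 4.22·cos61.2° = 2.033 m → τ = 174.1 N·m clockwise.
Wall normal N acts horizontally at the top; its moment arm is the height L sinθ = 8.44·sin61.2° = 7.396 m, counterclockwise.
Balancing moments: N × 7.396 = 174.1, giving N = 23.5 N.
ΣFx = 0: friction at the foot balances the wall's push, so f = N_wall = 23.5 N.

f ≈ 23.5 N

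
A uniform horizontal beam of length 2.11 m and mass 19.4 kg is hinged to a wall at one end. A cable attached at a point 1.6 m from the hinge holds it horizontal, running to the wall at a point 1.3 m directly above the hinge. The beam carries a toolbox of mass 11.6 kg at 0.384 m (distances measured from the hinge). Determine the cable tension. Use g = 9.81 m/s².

T ≈ 242 N

Choose the hinge as the axis so the unknown hinge reaction has zero arm there.
Beam weight: 19.4 × 9.81 = 190.3 N down at 1.055 m → arm 1.055 m, τ = 190.3 × 1.055 = 200.8 N·m clockwise.
Toolbox: 11.6 × 9.81 = 113.8 N down at 0.384 m → arm 0.384 m, τ = 113.8 × 0.384 = 43.7 N·m clockwise.
Total clockwise load moment = 244.5 N·m.
The cable tension T acts at 1.6 m; only its component perpendicular to the beam, T sinθ, produces torque. sinθ = h/√(h²+d²) = 1.3/√(1.3²+1.6²) = 0.6306.
Setting net torque to zero: T × 1.6 × 0.6306 = 244.5 → T = 244.5 / 1.009 = 242 N.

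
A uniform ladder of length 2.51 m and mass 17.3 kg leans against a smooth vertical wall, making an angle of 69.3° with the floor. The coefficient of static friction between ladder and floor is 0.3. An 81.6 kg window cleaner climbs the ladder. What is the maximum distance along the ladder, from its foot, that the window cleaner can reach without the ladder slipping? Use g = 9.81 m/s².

d ≈ 2.15 m

About the foot of the ladder:
Ladder weight 17.3×9.81 = 169.7 N acts at 1.255 m along the ladder; its horizontal arm is 1.255·cos69.3° = 0.4436 m → τ = 75.28 N·m clockwise.
Window cleaner weight 81.6×9.81 = 800.5 N at distance d → arm d·cos69.3° → τ = 800.5·d·0.3535 clockwise.
Wall normal N at the top has arm L sinθ = 2.348 m counterclockwise, so Στ = 0 gives N·2.348 = 75.28 + 283·d.
ΣFy = 0 ⇒ N_floor = 970.2 N, so the maximum friction is μ_s·N_floor = 0.3×970.2 = 291.1 N. ΣFx = 0 ⇒ N_wall = f, so at the slipping point N = 291.1 N.
Substituting: 291.1×2.348 = 75.28 + 283·d ⇒ d = (683.5 − 75.28) / 283 = 2.15 m.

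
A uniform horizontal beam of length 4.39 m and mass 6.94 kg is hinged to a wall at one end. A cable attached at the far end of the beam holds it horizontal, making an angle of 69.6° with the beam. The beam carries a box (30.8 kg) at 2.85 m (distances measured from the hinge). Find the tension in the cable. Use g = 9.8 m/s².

Taking torques about the hinge:
Beam weight: 6.94 × 9.8 = 68.01 N down at 2.195 m → arm 2.195 m, τ = 68.01 × 2.195 = 149.3 N·m clockwise.
Box: 30.8 × 9.8 = 301.8 N down at 2.85 m → arm 2.85 m, τ = 301.8 × 2.85 = 860.1 N·m clockwise.
Total clockwise load moment = 1009 N·m.
The cable tension T acts at 4.39 m; only its component perpendicular to the beam, T sinθ, produces torque. sin 69.6° = 0.9373.
Balancing moments: T × 4.39 × 0.9373 = 1009, giving T = 1009 / 4.115 = 245 N.

T ≈ 245 N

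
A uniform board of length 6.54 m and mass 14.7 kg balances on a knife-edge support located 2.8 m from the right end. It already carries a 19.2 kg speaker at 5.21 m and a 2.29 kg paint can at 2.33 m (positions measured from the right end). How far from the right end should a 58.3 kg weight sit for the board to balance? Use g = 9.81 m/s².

Sum moments about the knife-edge support (at 2.8 m from the right end) (the support reaction has zero arm there).
Beam weight: 14.7 × 9.81 = 144.2 N down at 3.27 m → arm 0.47 m, τ = 144.2 × 0.47 = 67.77 N·m counterclockwise.
Speaker: 19.2 × 9.81 = 188.4 N down at 5.21 m → arm 2.41 m, τ = 188.4 × 2.41 = 454 N·m counterclockwise.
Paint can: 2.29 × 9.81 = 22.46 N down at 2.33 m → arm 0.47 m, τ = 22.46 × 0.47 = 10.56 N·m clockwise.
Net moment of existing loads = 511.2 N·m counterclockwise.
The weight weighs 58.3 × 9.81 = 571.9 N and must supply an equal clockwise moment, so its lever arm about the knife-edge support is 511.2 / 571.9 = 0.894 m.
That puts it at 2.8 − 0.894 = 1.91 m from the right end.

x ≈ 1.91 m from the right end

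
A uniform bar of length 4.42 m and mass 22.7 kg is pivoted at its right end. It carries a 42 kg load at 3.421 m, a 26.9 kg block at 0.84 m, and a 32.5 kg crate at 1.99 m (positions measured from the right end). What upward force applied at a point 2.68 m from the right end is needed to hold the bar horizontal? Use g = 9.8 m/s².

Taking torques about the right end:
Beam weight: 22.7 × 9.8 = 222.5 N down at 2.21 m → arm 2.21 m, τ = 222.5 × 2.21 = 491.7 N·m counterclockwise.
Load: 42 × 9.8 = 411.6 N down at 3.421 m → arm 3.421 m, τ = 411.6 × 3.421 = 1408 N·m counterclockwise.
Block: 26.9 × 9.8 = 263.6 N down at 0.84 m → arm 0.84 m, τ = 263.6 × 0.84 = 221.4 N·m counterclockwise.
Crate: 32.5 × 9.8 = 318.5 N down at 1.99 m → arm 1.99 m, τ = 318.5 × 1.99 = 633.8 N·m counterclockwise.
Net moment of the loads = 2755 N·m counterclockwise.
The upward force F acts at a point 2.68 m from the right end, arm 2.68 m, giving F × 2.68 clockwise.
Balancing moments: F × 2.68 = 2755, giving F = 2755 / 2.68 = 1030 N.

F ≈ 1030 N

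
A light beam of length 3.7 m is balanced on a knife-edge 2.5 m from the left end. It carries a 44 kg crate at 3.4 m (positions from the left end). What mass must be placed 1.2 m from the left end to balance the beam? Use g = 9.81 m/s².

About the knife-edge (at 2.5 m from the left end):
Crate: 44 × 9.81 = 431.6 N down at 3.4 m → arm 0.9 m, τ = 431.6 × 0.9 = 388.4 N·m clockwise.
Net moment of known loads = 388.4 N·m clockwise.
An unknown mass m at 1.2 m has arm 1.3 m; its moment is m·g·1.3 counterclockwise.
Balancing moments: m × 9.81 × 1.3 = 388.4, giving m = 388.4 / (9.81 × 1.3) = 30.5 kg.

m ≈ 30.5 kg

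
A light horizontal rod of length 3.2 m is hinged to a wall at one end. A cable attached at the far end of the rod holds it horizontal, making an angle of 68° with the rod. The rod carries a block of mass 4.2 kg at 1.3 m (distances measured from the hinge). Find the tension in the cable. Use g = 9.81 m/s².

Sum moments about the hinge (the unknown hinge reaction has zero arm there).
Block: 4.2 × 9.81 = 41.2 N down at 1.3 m → arm 1.3 m, τ = 41.2 × 1.3 = 53.56 N·m clockwise.
Total clockwise load moment = 53.56 N·m.
The cable tension T acts at 3.2 m; only its component perpendicular to the rod, T sinθ, produces torque. sin 68° = 0.9272.
For rotational equilibrium, T × 3.2 × 0.9272 = 53.56, so T = 53.56 / 2.967 = 18.1 N.

T ≈ 18.1 N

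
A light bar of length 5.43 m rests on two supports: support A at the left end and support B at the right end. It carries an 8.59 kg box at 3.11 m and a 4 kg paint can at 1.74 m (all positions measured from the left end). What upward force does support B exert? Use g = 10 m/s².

R_B ≈ 62 N

Sum moments about support A (its reaction then has zero moment arm).
Box: 8.59 × 10 = 85.9 N down at 3.11 m → arm 3.11 m, τ = 85.9 × 3.11 = 267.1 N·m clockwise.
Paint can: 4 × 10 = 40 N down at 1.74 m → arm 1.74 m, τ = 40 × 1.74 = 69.6 N·m clockwise.
Net load moment about support A = 336.7 N·m clockwise.
Reaction R at support B is upward at 5.43 m, arm 5.43 m → moment R × 5.43 counterclockwise.
Setting net torque to zero: R × 5.43 = 336.7 → R = 62 N.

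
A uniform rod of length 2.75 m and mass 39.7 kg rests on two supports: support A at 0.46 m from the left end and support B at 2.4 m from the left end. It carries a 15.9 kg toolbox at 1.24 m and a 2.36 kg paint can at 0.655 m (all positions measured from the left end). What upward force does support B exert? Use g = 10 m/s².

Taking torques about support A:
Beam weight: 39.7 × 10 = 397 N down at 1.375 m → arm 0.915 m, τ = 397 × 0.915 = 363.3 N·m clockwise.
Toolbox: 15.9 × 10 = 159 N down at 1.24 m → arm 0.78 m, τ = 159 × 0.78 = 124 N·m clockwise.
Paint can: 2.36 × 10 = 23.6 N down at 0.655 m → arm 0.195 m, τ = 23.6 × 0.195 = 4.602 N·m clockwise.
Net load moment about support A = 491.9 N·m clockwise.
Reaction R at support B is upward at 2.4 m, arm 1.94 m → moment R × 1.94 counterclockwise.
Στ = 0 ⇒ R × 1.94 = 491.9 ⇒ R = 254 N.

R_B ≈ 254 N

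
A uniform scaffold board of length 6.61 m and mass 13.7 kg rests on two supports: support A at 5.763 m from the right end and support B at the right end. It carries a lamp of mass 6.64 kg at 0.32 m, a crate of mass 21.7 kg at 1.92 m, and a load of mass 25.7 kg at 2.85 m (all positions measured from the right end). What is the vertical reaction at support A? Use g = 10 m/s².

Taking torques about support B:
Beam weight: 13.7 × 10 = 137 N down at 3.305 m → arm 3.305 m, τ = 137 × 3.305 = 452.8 N·m counterclockwise.
Lamp: 6.64 × 10 = 66.4 N down at 0.32 m → arm 0.32 m, τ = 66.4 × 0.32 = 21.25 N·m counterclockwise.
Crate: 21.7 × 10 = 217 N down at 1.92 m → arm 1.92 m, τ = 217 × 1.92 = 416.6 N·m counterclockwise.
Load: 25.7 × 10 = 257 N down at 2.85 m → arm 2.85 m, τ = 257 × 2.85 = 732.5 N·m counterclockwise.
Net load moment about support B = 1623 N·m counterclockwise.
Reaction R at support A is upward at 5.763 m, arm 5.763 m → moment R × 5.763 clockwise.
Balancing moments: R × 5.763 = 1623, giving R = 282 N.

R_A ≈ 282 N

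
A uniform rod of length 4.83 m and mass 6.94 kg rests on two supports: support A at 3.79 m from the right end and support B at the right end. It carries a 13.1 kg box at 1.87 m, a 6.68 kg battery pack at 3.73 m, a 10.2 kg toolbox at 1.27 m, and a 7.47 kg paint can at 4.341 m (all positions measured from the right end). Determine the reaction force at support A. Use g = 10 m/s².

R_A ≈ 294 N

About support B:
Beam weight: 6.94 × 10 = 69.4 N down at 2.415 m → arm 2.415 m, τ = 69.4 × 2.415 = 167.6 N·m counterclockwise.
Box: 13.1 × 10 = 131 N down at 1.87 m → arm 1.87 m, τ = 131 × 1.87 = 245 N·m counterclockwise.
Battery pack: 6.68 × 10 = 66.8 N down at 3.73 m → arm 3.73 m, τ = 66.8 × 3.73 = 249.2 N·m counterclockwise.
Toolbox: 10.2 × 10 = 102 N down at 1.27 m → arm 1.27 m, τ = 102 × 1.27 = 129.5 N·m counterclockwise.
Paint can: 7.47 × 10 = 74.7 N down at 4.341 m → arm 4.341 m, τ = 74.7 × 4.341 = 324.3 N·m counterclockwise.
Net load moment about support B = 1116 N·m counterclockwise.
Reaction R at support A is upward at 3.79 m, arm 3.79 m → moment R × 3.79 clockwise.
Balancing moments: R × 3.79 = 1116, giving R = 294 N.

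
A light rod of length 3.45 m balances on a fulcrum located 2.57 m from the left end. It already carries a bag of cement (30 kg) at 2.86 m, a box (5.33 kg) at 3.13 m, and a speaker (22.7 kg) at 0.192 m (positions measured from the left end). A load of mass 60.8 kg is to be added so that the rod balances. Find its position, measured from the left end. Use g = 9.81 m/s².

About the fulcrum (at 2.57 m from the left end):
Bag of cement: 30 × 9.81 = 294.3 N down at 2.86 m → arm 0.29 m, τ = 294.3 × 0.29 = 85.35 N·m clockwise.
Box: 5.33 × 9.81 = 52.29 N down at 3.13 m → arm 0.56 m, τ = 52.29 × 0.56 = 29.28 N·m clockwise.
Speaker: 22.7 × 9.81 = 222.7 N down at 0.192 m → arm 2.378 m, τ = 222.7 × 2.378 = 529.6 N·m counterclockwise.
Net moment of existing loads = 415 N·m counterclockwise.
The load weighs 60.8 × 9.81 = 596.4 N and must supply an equal clockwise moment, so its lever arm about the fulcrum is 415 / 596.4 = 0.696 m.
That puts it at 2.57 + 0.696 = 3.27 m from the left end.

x ≈ 3.27 m from the left end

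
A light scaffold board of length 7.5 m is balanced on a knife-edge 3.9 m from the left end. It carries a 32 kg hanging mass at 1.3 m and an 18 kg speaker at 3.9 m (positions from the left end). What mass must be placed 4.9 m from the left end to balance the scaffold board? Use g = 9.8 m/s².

About the knife-edge (at 3.9 m from the left end):
Hanging mass: 32 × 9.8 = 313.6 N down at 1.3 m → arm 2.6 m, τ = 313.6 × 2.6 = 815.4 N·m counterclockwise.
Speaker: acts at the knife-edge, moment arm 0 → no torque.
Net moment of known loads = 815.4 N·m counterclockwise.
An unknown mass m at 4.9 m has arm 1 m; its moment is m·g·1 clockwise.
Balancing moments: m × 9.8 × 1 = 815.4, giving m = 815.4 / (9.8 × 1) = 83.2 kg.

m ≈ 83.2 kg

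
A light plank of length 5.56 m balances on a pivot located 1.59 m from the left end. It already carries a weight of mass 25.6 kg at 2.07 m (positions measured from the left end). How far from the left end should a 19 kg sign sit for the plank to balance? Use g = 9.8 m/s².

Taking torques about the pivot (at 1.59 m from the left end):
Weight: 25.6 × 9.8 = 250.9 N down at 2.07 m → arm 0.48 m, τ = 250.9 × 0.48 = 120.4 N·m clockwise.
Net moment of existing loads = 120.4 N·m clockwise.
The sign weighs 19 × 9.8 = 186.2 N and must supply an equal counterclockwise moment, so its lever arm about the pivot is 120.4 / 186.2 = 0.647 m.
That puts it at 1.59 − 0.647 = 0.943 m from the left end.

x ≈ 0.943 m from the left end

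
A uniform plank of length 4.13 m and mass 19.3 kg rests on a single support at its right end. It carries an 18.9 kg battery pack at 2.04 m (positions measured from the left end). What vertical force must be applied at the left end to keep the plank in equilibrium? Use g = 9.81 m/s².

F ≈ 188 N

Take moments about the right end.
Beam weight: 19.3 × 9.81 = 189.3 N down at 2.065 m → arm 2.065 m, τ = 189.3 × 2.065 = 390.9 N·m counterclockwise.
Battery pack: 18.9 × 9.81 = 185.4 N down at 2.04 m → arm 2.09 m, τ = 185.4 × 2.09 = 387.5 N·m counterclockwise.
Net moment of the loads = 778.4 N·m counterclockwise.
The upward force F acts at the left end, arm 4.13 m, giving F × 4.13 clockwise.
Setting net torque to zero: F × 4.13 = 778.4 → F = 778.4 / 4.13 = 188 N.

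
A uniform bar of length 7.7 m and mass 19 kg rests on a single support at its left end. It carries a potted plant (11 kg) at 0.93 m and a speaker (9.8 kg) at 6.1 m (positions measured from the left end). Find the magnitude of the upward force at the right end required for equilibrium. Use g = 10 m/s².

Sum moments about the left end (the unknown pivot reaction has zero arm there).
Beam weight: 19 × 10 = 190 N down at 3.85 m → arm 3.85 m, τ = 190 × 3.85 = 731.5 N·m clockwise.
Potted plant: 11 × 10 = 110 N down at 0.93 m → arm 0.93 m, τ = 110 × 0.93 = 102.3 N·m clockwise.
Speaker: 9.8 × 10 = 98 N down at 6.1 m → arm 6.1 m, τ = 98 × 6.1 = 597.8 N·m clockwise.
Net moment of the loads = 1432 N·m clockwise.
The upward force F acts at the right end, arm 7.7 m, giving F × 7.7 counterclockwise.
Balancing moments: F × 7.7 = 1432, giving F = 1432 / 7.7 = 186 N.

F ≈ 186 N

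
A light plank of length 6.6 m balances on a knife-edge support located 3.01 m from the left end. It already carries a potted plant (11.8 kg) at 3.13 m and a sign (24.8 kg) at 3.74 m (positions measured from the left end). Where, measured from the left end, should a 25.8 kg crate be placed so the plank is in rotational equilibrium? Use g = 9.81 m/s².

x ≈ 2.25 m from the left end

Taking torques about the knife-edge support (at 3.01 m from the left end):
Potted plant: 11.8 × 9.81 = 115.8 N down at 3.13 m → arm 0.12 m, τ = 115.8 × 0.12 = 13.9 N·m clockwise.
Sign: 24.8 × 9.81 = 243.3 N down at 3.74 m → arm 0.73 m, τ = 243.3 × 0.73 = 177.6 N·m clockwise.
Net moment of existing loads = 191.5 N·m clockwise.
The crate weighs 25.8 × 9.81 = 253.1 N and must supply an equal counterclockwise moment, so its lever arm about the knife-edge support is 191.5 / 253.1 = 0.757 m.
That puts it at 3.01 − 0.757 = 2.25 m from the left end.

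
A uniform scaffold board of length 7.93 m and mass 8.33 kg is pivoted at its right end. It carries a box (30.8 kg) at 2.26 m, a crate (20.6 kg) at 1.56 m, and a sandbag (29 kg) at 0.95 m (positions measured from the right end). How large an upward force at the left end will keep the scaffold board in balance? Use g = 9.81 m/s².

About the right end:
Beam weight: 8.33 × 9.81 = 81.72 N down at 3.965 m → arm 3.965 m, τ = 81.72 × 3.965 = 324 N·m counterclockwise.
Box: 30.8 × 9.81 = 302.1 N down at 2.26 m → arm 2.26 m, τ = 302.1 × 2.26 = 682.7 N·m counterclockwise.
Crate: 20.6 × 9.81 = 202.1 N down at 1.56 m → arm 1.56 m, τ = 202.1 × 1.56 = 315.3 N·m counterclockwise.
Sandbag: 29 × 9.81 = 284.5 N down at 0.95 m → arm 0.95 m, τ = 284.5 × 0.95 = 270.3 N·m counterclockwise.
Net moment of the loads = 1592 N·m counterclockwise.
The upward force F acts at the left end, arm 7.93 m, giving F × 7.93 clockwise.
Setting net torque to zero: F × 7.93 = 1592 → F = 1592 / 7.93 = 201 N.

F ≈ 201 N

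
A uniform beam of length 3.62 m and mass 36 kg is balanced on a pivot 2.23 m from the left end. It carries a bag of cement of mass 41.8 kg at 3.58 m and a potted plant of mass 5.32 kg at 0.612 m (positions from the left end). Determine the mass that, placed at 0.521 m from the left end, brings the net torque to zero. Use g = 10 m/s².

Taking torques about the pivot (at 2.23 m from the left end):
Beam weight: 36 × 10 = 360 N down at 1.81 m → arm 0.42 m, τ = 360 × 0.42 = 151.2 N·m counterclockwise.
Bag of cement: 41.8 × 10 = 418 N down at 3.58 m → arm 1.35 m, τ = 418 × 1.35 = 564.3 N·m clockwise.
Potted plant: 5.32 × 10 = 53.2 N down at 0.612 m → arm 1.618 m, τ = 53.2 × 1.618 = 86.08 N·m counterclockwise.
Net moment of known loads = 327 N·m clockwise.
An unknown mass m at 0.521 m has arm 1.709 m; its moment is m·g·1.709 counterclockwise.
Στ = 0 ⇒ m × 10 × 1.709 = 327 ⇒ m = 327 / (10 × 1.709) = 19.1 kg.

m ≈ 19.1 kg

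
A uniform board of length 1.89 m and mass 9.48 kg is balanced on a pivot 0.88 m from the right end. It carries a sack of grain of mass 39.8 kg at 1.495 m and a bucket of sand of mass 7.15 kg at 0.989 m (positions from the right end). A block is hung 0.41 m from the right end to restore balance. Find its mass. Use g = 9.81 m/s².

Sum moments about the pivot (at 0.88 m from the right end) (the support reaction has zero arm there).
Beam weight: 9.48 × 9.81 = 93 N down at 0.945 m → arm 0.065 m, τ = 93 × 0.065 = 6.045 N·m counterclockwise.
Sack of grain: 39.8 × 9.81 = 390.4 N down at 1.495 m → arm 0.615 m, τ = 390.4 × 0.615 = 240.1 N·m counterclockwise.
Bucket of sand: 7.15 × 9.81 = 70.14 N down at 0.989 m → arm 0.109 m, τ = 70.14 × 0.109 = 7.645 N·m counterclockwise.
Net moment of known loads = 253.8 N·m counterclockwise.
An unknown mass m at 0.41 m has arm 0.47 m; its moment is m·g·0.47 clockwise.
Στ = 0 ⇒ m × 9.81 × 0.47 = 253.8 ⇒ m = 253.8 / (9.81 × 0.47) = 55 kg.

m ≈ 55 kg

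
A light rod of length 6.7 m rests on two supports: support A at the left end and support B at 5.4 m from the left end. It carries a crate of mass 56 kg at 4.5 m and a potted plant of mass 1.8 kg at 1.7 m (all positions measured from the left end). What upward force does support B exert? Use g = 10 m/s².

Take moments about support A.
Crate: 56 × 10 = 560 N down at 4.5 m → arm 4.5 m, τ = 560 × 4.5 = 2520 N·m clockwise.
Potted plant: 1.8 × 10 = 18 N down at 1.7 m → arm 1.7 m, τ = 18 × 1.7 = 30.6 N·m clockwise.
Net load moment about support A = 2551 N·m clockwise.
Reaction R at support B is upward at 5.4 m, arm 5.4 m → moment R × 5.4 counterclockwise.
Balancing moments: R × 5.4 = 2551, giving R = 472 N.

R_B ≈ 472 N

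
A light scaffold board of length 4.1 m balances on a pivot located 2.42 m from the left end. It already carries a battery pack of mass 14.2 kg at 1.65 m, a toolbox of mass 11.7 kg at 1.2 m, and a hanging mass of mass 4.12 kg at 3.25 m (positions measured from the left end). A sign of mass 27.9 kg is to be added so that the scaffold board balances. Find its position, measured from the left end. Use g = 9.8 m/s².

Take moments about the pivot (at 2.42 m from the left end).
Battery pack: 14.2 × 9.8 = 139.2 N down at 1.65 m → arm 0.77 m, τ = 139.2 × 0.77 = 107.2 N·m counterclockwise.
Toolbox: 11.7 × 9.8 = 114.7 N down at 1.2 m → arm 1.22 m, τ = 114.7 × 1.22 = 139.9 N·m counterclockwise.
Hanging mass: 4.12 × 9.8 = 40.38 N down at 3.25 m → arm 0.83 m, τ = 40.38 × 0.83 = 33.52 N·m clockwise.
Net moment of existing loads = 213.6 N·m counterclockwise.
The sign weighs 27.9 × 9.8 = 273.4 N and must supply an equal clockwise moment, so its lever arm about the pivot is 213.6 / 273.4 = 0.781 m.
That puts it at 2.42 + 0.781 = 3.2 m from the left end.

x ≈ 3.2 m from the left end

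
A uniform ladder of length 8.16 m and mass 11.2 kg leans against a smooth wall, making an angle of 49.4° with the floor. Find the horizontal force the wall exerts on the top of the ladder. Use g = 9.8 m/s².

Taking torques about the foot of the ladder:
Ladder weight 11.2×9.8 = 109.8 N acts at 4.08 m along the ladder; its horizontal arm is 4.08·cos49.4° = 2.655 m → τ = 291.5 N·m clockwise.
Wall normal N acts horizontally at the top; its moment arm is the height L sinθ = 8.16·sin49.4° = 6.196 m, counterclockwise.
Στ = 0 ⇒ N × 6.196 = 291.5 ⇒ N = 47 N.

N_wall ≈ 47 N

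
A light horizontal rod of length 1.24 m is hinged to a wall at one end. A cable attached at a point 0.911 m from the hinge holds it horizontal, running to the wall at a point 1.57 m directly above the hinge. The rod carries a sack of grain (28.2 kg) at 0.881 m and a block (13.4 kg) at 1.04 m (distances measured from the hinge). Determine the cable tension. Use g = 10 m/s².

T ≈ 492 N

Taking torques about the hinge:
Sack of grain: 28.2 × 10 = 282 N down at 0.881 m → arm 0.881 m, τ = 282 × 0.881 = 248.4 N·m clockwise.
Block: 13.4 × 10 = 134 N down at 1.04 m → arm 1.04 m, τ = 134 × 1.04 = 139.4 N·m clockwise.
Total clockwise load moment = 387.8 N·m.
The cable tension T acts at 0.911 m; only its component perpendicular to the rod, T sinθ, produces torque. sinθ = h/√(h²+d²) = 1.57/√(1.57²+0.911²) = 0.8649.
Balancing moments: T × 0.911 × 0.8649 = 387.8, giving T = 387.8 / 0.7879 = 492 N.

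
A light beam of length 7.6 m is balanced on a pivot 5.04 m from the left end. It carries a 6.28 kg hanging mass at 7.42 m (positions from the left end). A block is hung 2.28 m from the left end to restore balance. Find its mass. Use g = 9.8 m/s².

m ≈ 5.42 kg

Choose the pivot (at 5.04 m from the left end) as the axis so the support reaction has zero arm there.
Hanging mass: 6.28 × 9.8 = 61.54 N down at 7.42 m → arm 2.38 m, τ = 61.54 × 2.38 = 146.5 N·m clockwise.
Net moment of known loads = 146.5 N·m clockwise.
An unknown mass m at 2.28 m has arm 2.76 m; its moment is m·g·2.76 counterclockwise.
Balancing moments: m × 9.8 × 2.76 = 146.5, giving m = 146.5 / (9.8 × 2.76) = 5.42 kg.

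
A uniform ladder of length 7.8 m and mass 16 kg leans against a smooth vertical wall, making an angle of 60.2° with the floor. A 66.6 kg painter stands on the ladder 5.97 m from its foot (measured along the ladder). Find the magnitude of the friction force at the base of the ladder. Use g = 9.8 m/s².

Choose the foot of the ladder as the axis so the floor normal and friction both act there and drop out.
Ladder weight 16×9.8 = 156.8 N acts at 3.9 m along the ladder; its horizontal arm is 3.9·cos60.2° = 1.938 m → τ = 303.9 N·m clockwise.
Painter: 66.6×9.8 = 652.7 N at 5.97 m → arm 2.967 m → τ = 1937 N·m clockwise.
Wall normal N acts horizontally at the top; its moment arm is the height L sinθ = 7.8·sin60.2° = 6.769 m, counterclockwise.
Setting net torque to zero: N × 6.769 = 2241 → N = 331 N.
ΣFx = 0: friction at the foot balances the wall's push, so f = N_wall = 331 N.

f ≈ 331 N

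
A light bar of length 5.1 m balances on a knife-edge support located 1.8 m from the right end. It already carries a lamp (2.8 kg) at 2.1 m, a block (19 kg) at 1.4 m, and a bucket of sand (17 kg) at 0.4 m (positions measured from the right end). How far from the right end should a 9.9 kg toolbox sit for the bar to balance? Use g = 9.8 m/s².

x ≈ 4.89 m from the right end

Sum moments about the knife-edge support (at 1.8 m from the right end) (the support reaction has zero arm there).
Lamp: 2.8 × 9.8 = 27.44 N down at 2.1 m → arm 0.3 m, τ = 27.44 × 0.3 = 8.232 N·m counterclockwise.
Block: 19 × 9.8 = 186.2 N down at 1.4 m → arm 0.4 m, τ = 186.2 × 0.4 = 74.48 N·m clockwise.
Bucket of sand: 17 × 9.8 = 166.6 N down at 0.4 m → arm 1.4 m, τ = 166.6 × 1.4 = 233.2 N·m clockwise.
Net moment of existing loads = 299.4 N·m clockwise.
The toolbox weighs 9.9 × 9.8 = 97.02 N and must supply an equal counterclockwise moment, so its lever arm about the knife-edge support is 299.4 / 97.02 = 3.09 m.
That puts it at 1.8 + 3.09 = 4.89 m from the right end.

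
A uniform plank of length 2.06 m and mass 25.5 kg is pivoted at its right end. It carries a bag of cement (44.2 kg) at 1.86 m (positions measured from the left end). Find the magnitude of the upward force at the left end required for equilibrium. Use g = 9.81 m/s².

About the right end:
Beam weight: 25.5 × 9.81 = 250.2 N down at 1.03 m → arm 1.03 m, τ = 250.2 × 1.03 = 257.7 N·m counterclockwise.
Bag of cement: 44.2 × 9.81 = 433.6 N down at 1.86 m → arm 0.2 m, τ = 433.6 × 0.2 = 86.72 N·m counterclockwise.
Net moment of the loads = 344.4 N·m counterclockwise.
The upward force F acts at the left end, arm 2.06 m, giving F × 2.06 clockwise.
For rotational equilibrium, F × 2.06 = 344.4, so F = 344.4 / 2.06 = 167 N.

F ≈ 167 N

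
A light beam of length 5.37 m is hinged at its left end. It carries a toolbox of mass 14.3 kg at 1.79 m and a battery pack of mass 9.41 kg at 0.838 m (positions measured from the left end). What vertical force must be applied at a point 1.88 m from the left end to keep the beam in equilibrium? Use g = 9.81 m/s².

F ≈ 175 N

Sum moments about the left end (the unknown pivot reaction has zero arm there).
Toolbox: 14.3 × 9.81 = 140.3 N down at 1.79 m → arm 1.79 m, τ = 140.3 × 1.79 = 251.1 N·m clockwise.
Battery pack: 9.41 × 9.81 = 92.31 N down at 0.838 m → arm 0.838 m, τ = 92.31 × 0.838 = 77.36 N·m clockwise.
Net moment of the loads = 328.5 N·m clockwise.
The upward force F acts at a point 1.88 m from the left end, arm 1.88 m, giving F × 1.88 counterclockwise.
Balancing moments: F × 1.88 = 328.5, giving F = 328.5 / 1.88 = 175 N.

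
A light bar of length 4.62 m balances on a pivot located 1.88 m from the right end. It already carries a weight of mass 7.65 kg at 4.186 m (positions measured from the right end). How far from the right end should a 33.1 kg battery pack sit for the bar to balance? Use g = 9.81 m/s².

x ≈ 1.35 m from the right end

About the pivot (at 1.88 m from the right end):
Weight: 7.65 × 9.81 = 75.05 N down at 4.186 m → arm 2.306 m, τ = 75.05 × 2.306 = 173.1 N·m counterclockwise.
Net moment of existing loads = 173.1 N·m counterclockwise.
The battery pack weighs 33.1 × 9.81 = 324.7 N and must supply an equal clockwise moment, so its lever arm about the pivot is 173.1 / 324.7 = 0.533 m.
That puts it at 1.88 − 0.533 = 1.35 m from the right end.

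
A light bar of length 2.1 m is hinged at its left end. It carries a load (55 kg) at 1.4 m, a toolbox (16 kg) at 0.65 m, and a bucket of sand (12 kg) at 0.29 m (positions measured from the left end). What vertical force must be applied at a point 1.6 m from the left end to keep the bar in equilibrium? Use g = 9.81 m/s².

F ≈ 557 N

Sum moments about the left end (the unknown pivot reaction has zero arm there).
Load: 55 × 9.81 = 539.6 N down at 1.4 m → arm 1.4 m, τ = 539.6 × 1.4 = 755.4 N·m clockwise.
Toolbox: 16 × 9.81 = 157 N down at 0.65 m → arm 0.65 m, τ = 157 × 0.65 = 102 N·m clockwise.
Bucket of sand: 12 × 9.81 = 117.7 N down at 0.29 m → arm 0.29 m, τ = 117.7 × 0.29 = 34.13 N·m clockwise.
Net moment of the loads = 891.5 N·m clockwise.
The upward force F acts at a point 1.6 m from the left end, arm 1.6 m, giving F × 1.6 counterclockwise.
Στ = 0 ⇒ F × 1.6 = 891.5 ⇒ F = 891.5 / 1.6 = 557 N.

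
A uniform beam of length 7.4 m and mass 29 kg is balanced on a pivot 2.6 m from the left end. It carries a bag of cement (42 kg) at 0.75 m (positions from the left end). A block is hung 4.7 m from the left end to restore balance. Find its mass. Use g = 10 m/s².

m ≈ 21.8 kg

Sum moments about the pivot (at 2.6 m from the left end) (the support reaction has zero arm there).
Beam weight: 29 × 10 = 290 N down at 3.7 m → arm 1.1 m, τ = 290 × 1.1 = 319 N·m clockwise.
Bag of cement: 42 × 10 = 420 N down at 0.75 m → arm 1.85 m, τ = 420 × 1.85 = 777 N·m counterclockwise.
Net moment of known loads = 458 N·m counterclockwise.
An unknown mass m at 4.7 m has arm 2.1 m; its moment is m·g·2.1 clockwise.
Setting net torque to zero: m × 10 × 2.1 = 458 → m = 458 / (10 × 2.1) = 21.8 kg.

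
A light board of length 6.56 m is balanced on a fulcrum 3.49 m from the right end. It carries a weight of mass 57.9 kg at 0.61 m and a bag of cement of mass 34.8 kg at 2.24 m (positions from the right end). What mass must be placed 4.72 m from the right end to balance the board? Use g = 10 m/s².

m ≈ 171 kg

Sum moments about the fulcrum (at 3.49 m from the right end) (the support reaction has zero arm there).
Weight: 57.9 × 10 = 579 N down at 0.61 m → arm 2.88 m, τ = 579 × 2.88 = 1668 N·m clockwise.
Bag of cement: 34.8 × 10 = 348 N down at 2.24 m → arm 1.25 m, τ = 348 × 1.25 = 435 N·m clockwise.
Net moment of known loads = 2103 N·m clockwise.
An unknown mass m at 4.72 m has arm 1.23 m; its moment is m·g·1.23 counterclockwise.
For rotational equilibrium, m × 10 × 1.23 = 2103, so m = 2103 / (10 × 1.23) = 171 kg.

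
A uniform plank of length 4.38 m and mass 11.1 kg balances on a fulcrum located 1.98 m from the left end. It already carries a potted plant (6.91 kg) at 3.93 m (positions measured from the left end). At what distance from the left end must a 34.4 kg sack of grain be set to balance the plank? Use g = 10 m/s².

Choose the fulcrum (at 1.98 m from the left end) as the axis so the support reaction has zero arm there.
Beam weight: 11.1 × 10 = 111 N down at 2.19 m → arm 0.21 m, τ = 111 × 0.21 = 23.31 N·m clockwise.
Potted plant: 6.91 × 10 = 69.1 N down at 3.93 m → arm 1.95 m, τ = 69.1 × 1.95 = 134.7 N·m clockwise.
Net moment of existing loads = 158 N·m clockwise.
The sack of grain weighs 34.4 × 10 = 344 N and must supply an equal counterclockwise moment, so its lever arm about the fulcrum is 158 / 344 = 0.459 m.
That puts it at 1.98 − 0.459 = 1.52 m from the left end.

x ≈ 1.52 m from the left end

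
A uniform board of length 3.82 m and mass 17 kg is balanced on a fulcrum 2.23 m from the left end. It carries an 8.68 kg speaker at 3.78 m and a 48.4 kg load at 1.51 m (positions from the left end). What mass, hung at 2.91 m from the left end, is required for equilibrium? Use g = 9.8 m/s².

m ≈ 39.5 kg

Taking torques about the fulcrum (at 2.23 m from the left end):
Beam weight: 17 × 9.8 = 166.6 N down at 1.91 m → arm 0.32 m, τ = 166.6 × 0.32 = 53.31 N·m counterclockwise.
Speaker: 8.68 × 9.8 = 85.06 N down at 3.78 m → arm 1.55 m, τ = 85.06 × 1.55 = 131.8 N·m clockwise.
Load: 48.4 × 9.8 = 474.3 N down at 1.51 m → arm 0.72 m, τ = 474.3 × 0.72 = 341.5 N·m counterclockwise.
Net moment of known loads = 263 N·m counterclockwise.
An unknown mass m at 2.91 m has arm 0.68 m; its moment is m·g·0.68 clockwise.
Balancing moments: m × 9.8 × 0.68 = 263, giving m = 263 / (9.8 × 0.68) = 39.5 kg.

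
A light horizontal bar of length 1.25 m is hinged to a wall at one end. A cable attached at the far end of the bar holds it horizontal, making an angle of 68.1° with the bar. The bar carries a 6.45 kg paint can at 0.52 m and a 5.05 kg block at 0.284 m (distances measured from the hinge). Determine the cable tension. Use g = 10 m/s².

T ≈ 41.3 N

About the hinge:
Paint can: 6.45 × 10 = 64.5 N down at 0.52 m → arm 0.52 m, τ = 64.5 × 0.52 = 33.54 N·m clockwise.
Block: 5.05 × 10 = 50.5 N down at 0.284 m → arm 0.284 m, τ = 50.5 × 0.284 = 14.34 N·m clockwise.
Total clockwise load moment = 47.88 N·m.
The cable tension T acts at 1.25 m; only its component perpendicular to the bar, T sinθ, produces torque. sin 68.1° = 0.9278.
Setting net torque to zero: T × 1.25 × 0.9278 = 47.88 → T = 47.88 / 1.16 = 41.3 N.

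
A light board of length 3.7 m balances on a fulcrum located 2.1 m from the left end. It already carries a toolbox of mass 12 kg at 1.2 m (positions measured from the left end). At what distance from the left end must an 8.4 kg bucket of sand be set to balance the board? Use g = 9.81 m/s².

Choose the fulcrum (at 2.1 m from the left end) as the axis so the support reaction has zero arm there.
Toolbox: 12 × 9.81 = 117.7 N down at 1.2 m → arm 0.9 m, τ = 117.7 × 0.9 = 105.9 N·m counterclockwise.
Net moment of existing loads = 105.9 N·m counterclockwise.
The bucket of sand weighs 8.4 × 9.81 = 82.4 N and must supply an equal clockwise moment, so its lever arm about the fulcrum is 105.9 / 82.4 = 1.29 m.
That puts it at 2.1 + 1.29 = 3.39 m from the left end.

x ≈ 3.39 m from the left end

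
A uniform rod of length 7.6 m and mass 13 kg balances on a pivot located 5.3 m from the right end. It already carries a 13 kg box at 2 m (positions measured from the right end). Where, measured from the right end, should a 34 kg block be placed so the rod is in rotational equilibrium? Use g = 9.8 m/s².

x ≈ 7.14 m from the right end

Choose the pivot (at 5.3 m from the right end) as the axis so the support reaction has zero arm there.
Beam weight: 13 × 9.8 = 127.4 N down at 3.8 m → arm 1.5 m, τ = 127.4 × 1.5 = 191.1 N·m clockwise.
Box: 13 × 9.8 = 127.4 N down at 2 m → arm 3.3 m, τ = 127.4 × 3.3 = 420.4 N·m clockwise.
Net moment of existing loads = 611.5 N·m clockwise.
The block weighs 34 × 9.8 = 333.2 N and must supply an equal counterclockwise moment, so its lever arm about the pivot is 611.5 / 333.2 = 1.84 m.
That puts it at 5.3 + 1.84 = 7.14 m from the right end.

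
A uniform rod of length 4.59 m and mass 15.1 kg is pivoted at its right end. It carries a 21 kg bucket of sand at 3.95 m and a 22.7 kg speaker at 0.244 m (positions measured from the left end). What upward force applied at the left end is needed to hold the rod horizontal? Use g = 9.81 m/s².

F ≈ 314 N

Choose the right end as the axis so the unknown pivot reaction has zero arm there.
Beam weight: 15.1 × 9.81 = 148.1 N down at 2.295 m → arm 2.295 m, τ = 148.1 × 2.295 = 339.9 N·m counterclockwise.
Bucket of sand: 21 × 9.81 = 206 N down at 3.95 m → arm 0.64 m, τ = 206 × 0.64 = 131.8 N·m counterclockwise.
Speaker: 22.7 × 9.81 = 222.7 N down at 0.244 m → arm 4.346 m, τ = 222.7 × 4.346 = 967.9 N·m counterclockwise.
Net moment of the loads = 1440 N·m counterclockwise.
The upward force F acts at the left end, arm 4.59 m, giving F × 4.59 clockwise.
For rotational equilibrium, F × 4.59 = 1440, so F = 1440 / 4.59 = 314 N.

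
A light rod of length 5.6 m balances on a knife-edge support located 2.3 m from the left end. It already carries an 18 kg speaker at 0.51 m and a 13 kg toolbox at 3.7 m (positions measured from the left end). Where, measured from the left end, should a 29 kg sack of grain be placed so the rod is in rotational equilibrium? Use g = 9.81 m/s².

x ≈ 2.78 m from the left end

Sum moments about the knife-edge support (at 2.3 m from the left end) (the support reaction has zero arm there).
Speaker: 18 × 9.81 = 176.6 N down at 0.51 m → arm 1.79 m, τ = 176.6 × 1.79 = 316.1 N·m counterclockwise.
Toolbox: 13 × 9.81 = 127.5 N down at 3.7 m → arm 1.4 m, τ = 127.5 × 1.4 = 178.5 N·m clockwise.
Net moment of existing loads = 137.6 N·m counterclockwise.
The sack of grain weighs 29 × 9.81 = 284.5 N and must supply an equal clockwise moment, so its lever arm about the knife-edge support is 137.6 / 284.5 = 0.484 m.
That puts it at 2.3 + 0.484 = 2.78 m from the left end.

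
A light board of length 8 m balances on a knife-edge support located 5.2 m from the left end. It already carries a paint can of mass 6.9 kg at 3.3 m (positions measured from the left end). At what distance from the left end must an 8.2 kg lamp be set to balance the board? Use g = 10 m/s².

Take moments about the knife-edge support (at 5.2 m from the left end).
Paint can: 6.9 × 10 = 69 N down at 3.3 m → arm 1.9 m, τ = 69 × 1.9 = 131.1 N·m counterclockwise.
Net moment of existing loads = 131.1 N·m counterclockwise.
The lamp weighs 8.2 × 10 = 82 N and must supply an equal clockwise moment, so its lever arm about the knife-edge support is 131.1 / 82 = 1.6 m.
That puts it at 5.2 + 1.6 = 6.8 m from the left end.

x ≈ 6.8 m from the left end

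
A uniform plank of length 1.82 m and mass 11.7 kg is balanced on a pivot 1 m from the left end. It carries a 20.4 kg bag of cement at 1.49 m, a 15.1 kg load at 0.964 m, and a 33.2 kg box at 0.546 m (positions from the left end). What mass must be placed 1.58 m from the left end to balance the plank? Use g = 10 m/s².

Sum moments about the pivot (at 1 m from the left end) (the support reaction has zero arm there).
Beam weight: 11.7 × 10 = 117 N down at 0.91 m → arm 0.09 m, τ = 117 × 0.09 = 10.53 N·m counterclockwise.
Bag of cement: 20.4 × 10 = 204 N down at 1.49 m → arm 0.49 m, τ = 204 × 0.49 = 99.96 N·m clockwise.
Load: 15.1 × 10 = 151 N down at 0.964 m → arm 0.036 m, τ = 151 × 0.036 = 5.436 N·m counterclockwise.
Box: 33.2 × 10 = 332 N down at 0.546 m → arm 0.454 m, τ = 332 × 0.454 = 150.7 N·m counterclockwise.
Net moment of known loads = 66.71 N·m counterclockwise.
An unknown mass m at 1.58 m has arm 0.58 m; its moment is m·g·0.58 clockwise.
Balancing moments: m × 10 × 0.58 = 66.71, giving m = 66.71 / (10 × 0.58) = 11.5 kg.

m ≈ 11.5 kg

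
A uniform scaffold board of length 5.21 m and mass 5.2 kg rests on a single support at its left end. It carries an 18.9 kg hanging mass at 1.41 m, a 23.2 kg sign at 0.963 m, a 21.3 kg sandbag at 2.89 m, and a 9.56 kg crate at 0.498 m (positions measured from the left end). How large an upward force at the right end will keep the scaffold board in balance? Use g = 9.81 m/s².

F ≈ 243 N

Choose the left end as the axis so the unknown pivot reaction has zero arm there.
Beam weight: 5.2 × 9.81 = 51.01 N down at 2.605 m → arm 2.605 m, τ = 51.01 × 2.605 = 132.9 N·m clockwise.
Hanging mass: 18.9 × 9.81 = 185.4 N down at 1.41 m → arm 1.41 m, τ = 185.4 × 1.41 = 261.4 N·m clockwise.
Sign: 23.2 × 9.81 = 227.6 N down at 0.963 m → arm 0.963 m, τ = 227.6 × 0.963 = 219.2 N·m clockwise.
Sandbag: 21.3 × 9.81 = 209 N down at 2.89 m → arm 2.89 m, τ = 209 × 2.89 = 604 N·m clockwise.
Crate: 9.56 × 9.81 = 93.78 N down at 0.498 m → arm 0.498 m, τ = 93.78 × 0.498 = 46.7 N·m clockwise.
Net moment of the loads = 1264 N·m clockwise.
The upward force F acts at the right end, arm 5.21 m, giving F × 5.21 counterclockwise.
Balancing moments: F × 5.21 = 1264, giving F = 1264 / 5.21 = 243 N.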